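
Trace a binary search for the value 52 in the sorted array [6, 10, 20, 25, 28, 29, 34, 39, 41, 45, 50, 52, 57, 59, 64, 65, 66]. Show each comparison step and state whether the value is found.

Binary search for 52 in [6, 10, 20, 25, 28, 29, 34, 39, 41, 45, 50, 52, 57, 59, 64, 65, 66]:

lo=0, hi=16, mid=8, arr[mid]=41 -> 41 < 52, search right half
lo=9, hi=16, mid=12, arr[mid]=57 -> 57 > 52, search left half
lo=9, hi=11, mid=10, arr[mid]=50 -> 50 < 52, search right half
lo=11, hi=11, mid=11, arr[mid]=52 -> Found target at index 11!

Binary search finds 52 at index 11 after 4 comparisons. The search repeatedly halves the search space by comparing with the middle element.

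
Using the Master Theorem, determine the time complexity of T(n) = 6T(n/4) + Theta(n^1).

Master Theorem for T(n) = 6T(n/4) + O(n^1):

a = 6, b = 4, c = 1
log_b(a) = log_4(6) = 1.2925

Case 1: c = 1 < log_4(6) = 1.2925
T(n) = O(n^(log_4 6))

For T(n) = 6T(n/4) + O(n^1): log_4(6) = 1.2925. This is Case 1 of the Master Theorem (c < log_b(a), work dominated by leaves), giving O(n^(log_4 6)).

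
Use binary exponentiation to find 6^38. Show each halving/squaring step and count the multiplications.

Computing 6^38 by squaring (build up from 6^1; each line after the first costs one multiplication):

6^1 = 6
6^2 = (6^1)^2 = 6^2 = 36
6^4 = (6^2)^2 = 36^2 = 1296
6^8 = (6^4)^2 = 1296^2 = 1679616
6^9 = 6 * 6^8 = 6 * 1679616 = 10077696
6^18 = (6^9)^2 = 10077696^2 = 101559956668416
6^19 = 6 * 6^18 = 6 * 101559956668416 = 609359740010496
6^38 = (6^19)^2 = 609359740010496^2 = 371319292745659279662190166016

Result: 371319292745659279662190166016
Multiplications needed: 7 (7 lines after 6^1)

6^38 = 371319292745659279662190166016. Using exponentiation by squaring, this requires 7 multiplications. The key idea: if the exponent is even, square the half-power; if odd, multiply by the base once.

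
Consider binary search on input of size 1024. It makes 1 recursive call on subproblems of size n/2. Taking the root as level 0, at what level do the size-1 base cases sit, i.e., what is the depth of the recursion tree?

For divide and conquer with division factor 2:

Problem sizes at each level:
Level 0: 1024
Level 1: 512
Level 2: 256
Level 3: 128
Level 4: 64
Level 5: 32
Level 6: 16
Level 7: 8
Level 8: 4
Level 9: 2
Level 10: 1

The root is level 0 and the size-1 base case is level 10 (the tree spans levels 0 through 10, i.e. 11 levels counting the root), so the depth is the number of divisions: log_2(1024) = 10

The recursion tree depth is log_2(1024) = 10. At each level, the problem size is divided by 2, so it takes 10 divisions to reduce to a base case of size 1. The algorithm makes 1 recursive call at each level.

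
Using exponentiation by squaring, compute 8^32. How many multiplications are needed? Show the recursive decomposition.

Computing 8^32 by squaring (build up from 8^1; each line after the first costs one multiplication):

8^1 = 8
8^2 = (8^1)^2 = 8^2 = 64
8^4 = (8^2)^2 = 64^2 = 4096
8^8 = (8^4)^2 = 4096^2 = 16777216
8^16 = (8^8)^2 = 16777216^2 = 281474976710656
8^32 = (8^16)^2 = 281474976710656^2 = 79228162514264337593543950336

Result: 79228162514264337593543950336
Multiplications needed: 5 (5 lines after 8^1)

8^32 = 79228162514264337593543950336. Using exponentiation by squaring, this requires 5 multiplications. The key idea: if the exponent is even, square the half-power; if odd, multiply by the base once.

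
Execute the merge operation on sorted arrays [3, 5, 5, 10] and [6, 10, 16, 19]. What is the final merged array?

Merging process:

Compare 3 vs 6: take 3 from left. Merged: [3]
Compare 5 vs 6: take 5 from left. Merged: [3, 5]
Compare 5 vs 6: take 5 from left. Merged: [3, 5, 5]
Compare 10 vs 6: take 6 from right. Merged: [3, 5, 5, 6]
Compare 10 vs 10: take 10 from left. Merged: [3, 5, 5, 6, 10]
Append remaining from right: [10, 16, 19]. Merged: [3, 5, 5, 6, 10, 10, 16, 19]

Final merged array: [3, 5, 5, 6, 10, 10, 16, 19]
Total comparisons: 5

The merged array is [3, 5, 5, 6, 10, 10, 16, 19], requiring 5 comparisons. The merge step runs in O(n) time where n is the total number of elements.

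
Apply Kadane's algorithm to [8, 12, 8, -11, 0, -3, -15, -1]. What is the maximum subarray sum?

Using Kadane's algorithm on [8, 12, 8, -11, 0, -3, -15, -1]:

Scanning through the array:
Position 1 (value 12): max_ending_here = 20, max_so_far = 20
Position 2 (value 8): max_ending_here = 28, max_so_far = 28
Position 3 (value -11): max_ending_here = 17, max_so_far = 28
Position 4 (value 0): max_ending_here = 17, max_so_far = 28
Position 5 (value -3): max_ending_here = 14, max_so_far = 28
Position 6 (value -15): max_ending_here = -1, max_so_far = 28
Position 7 (value -1): max_ending_here = -1, max_so_far = 28

Maximum subarray: [8, 12, 8]
Maximum sum: 28

The maximum subarray is [8, 12, 8] with sum 28. This subarray runs from index 0 to index 2.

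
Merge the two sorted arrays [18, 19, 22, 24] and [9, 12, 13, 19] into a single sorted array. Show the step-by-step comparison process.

Merging process:

Compare 18 vs 9: take 9 from right. Merged: [9]
Compare 18 vs 12: take 12 from right. Merged: [9, 12]
Compare 18 vs 13: take 13 from right. Merged: [9, 12, 13]
Compare 18 vs 19: take 18 from left. Merged: [9, 12, 13, 18]
Compare 19 vs 19: take 19 from left. Merged: [9, 12, 13, 18, 19]
Compare 22 vs 19: take 19 from right. Merged: [9, 12, 13, 18, 19, 19]
Append remaining from left: [22, 24]. Merged: [9, 12, 13, 18, 19, 19, 22, 24]

Final merged array: [9, 12, 13, 18, 19, 19, 22, 24]
Total comparisons: 6

The merged array is [9, 12, 13, 18, 19, 19, 22, 24], requiring 6 comparisons. The merge step runs in O(n) time where n is the total number of elements.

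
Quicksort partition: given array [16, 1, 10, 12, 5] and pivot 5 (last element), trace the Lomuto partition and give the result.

Lomuto partition with pivot = 5:

Initial array: [16, 1, 10, 12, 5]

arr[0]=16 > 5: no swap
arr[1]=1 <= 5: swap with position 0, array becomes [1, 16, 10, 12, 5]
arr[2]=10 > 5: no swap
arr[3]=12 > 5: no swap

Place pivot at position 1: [1, 5, 10, 12, 16]
Pivot position: 1

After partitioning with pivot 5, the array becomes [1, 5, 10, 12, 16]. The pivot is placed at index 1. All elements to the left of the pivot are <= 5, and all elements to the right are > 5.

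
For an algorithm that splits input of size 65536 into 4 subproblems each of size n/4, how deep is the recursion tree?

For divide and conquer with division factor 4:

Problem sizes at each level:
Level 0: 65536
Level 1: 16384
Level 2: 4096
Level 3: 1024
Level 4: 256
Level 5: 64
Level 6: 16
Level 7: 4
Level 8: 1

The root is level 0 and the size-1 base case is level 8 (the tree spans levels 0 through 8, i.e. 9 levels counting the root), so the depth is the number of divisions: log_4(65536) = 8

The recursion tree depth is log_4(65536) = 8. At each level, the problem size is divided by 4, so it takes 8 divisions to reduce to a base case of size 1. The algorithm makes 4 recursive calls at each level.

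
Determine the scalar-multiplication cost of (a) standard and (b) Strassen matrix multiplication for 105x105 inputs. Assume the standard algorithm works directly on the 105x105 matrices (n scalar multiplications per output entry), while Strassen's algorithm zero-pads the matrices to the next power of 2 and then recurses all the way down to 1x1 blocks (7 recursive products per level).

Matrix multiplication for 105x105 matrices:

Strassen's algorithm requires power-of-2 dimensions. Pad 105x105 to 128x128 (next power of 2).

Standard algorithm: 105^3 = 1157625 multiplications
Strassen's algorithm: 7^(log2(128)) = 7^7 = 823543 multiplications
Savings: 1157625 - 823543 = 334082 multiplications

Standard: 1157625 multiplications (105^3). Strassen: 823543 multiplications (7^7, after padding to 128x128). Strassen reduces 8 recursive multiplications to 7 at each level.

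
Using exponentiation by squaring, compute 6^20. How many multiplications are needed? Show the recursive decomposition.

Computing 6^20 by squaring (build up from 6^1; each line after the first costs one multiplication):

6^1 = 6
6^2 = (6^1)^2 = 6^2 = 36
6^4 = (6^2)^2 = 36^2 = 1296
6^5 = 6 * 6^4 = 6 * 1296 = 7776
6^10 = (6^5)^2 = 7776^2 = 60466176
6^20 = (6^10)^2 = 60466176^2 = 3656158440062976

Result: 3656158440062976
Multiplications needed: 5 (5 lines after 6^1)

6^20 = 3656158440062976. Using exponentiation by squaring, this requires 5 multiplications. The key idea: if the exponent is even, square the half-power; if odd, multiply by the base once.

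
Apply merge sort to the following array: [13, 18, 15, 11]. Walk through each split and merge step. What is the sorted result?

Merge sort trace:

Split: [13, 18, 15, 11] -> [13, 18] and [15, 11]
  Split: [13, 18] -> [13] and [18]
  Merge: [13] + [18] -> [13, 18]
  Split: [15, 11] -> [15] and [11]
  Merge: [15] + [11] -> [11, 15]
Merge: [13, 18] + [11, 15] -> [11, 13, 15, 18]

Final sorted array: [11, 13, 15, 18]

The merge sort proceeds by recursively splitting the array and merging sorted halves.
After all merges, the sorted array is [11, 13, 15, 18].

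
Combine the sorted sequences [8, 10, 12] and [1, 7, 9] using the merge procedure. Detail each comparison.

Merging process:

Compare 8 vs 1: take 1 from right. Merged: [1]
Compare 8 vs 7: take 7 from right. Merged: [1, 7]
Compare 8 vs 9: take 8 from left. Merged: [1, 7, 8]
Compare 10 vs 9: take 9 from right. Merged: [1, 7, 8, 9]
Append remaining from left: [10, 12]. Merged: [1, 7, 8, 9, 10, 12]

Final merged array: [1, 7, 8, 9, 10, 12]
Total comparisons: 4

The merged array is [1, 7, 8, 9, 10, 12], requiring 4 comparisons. The merge step runs in O(n) time where n is the total number of elements.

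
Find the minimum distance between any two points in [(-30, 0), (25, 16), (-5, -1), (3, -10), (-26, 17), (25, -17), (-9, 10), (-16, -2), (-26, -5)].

Computing all pairwise distances among 9 points:

d((-30, 0), (25, 16)) = 57.28
d((-30, 0), (-5, -1)) = 25.02
d((-30, 0), (3, -10)) = 34.4819
d((-30, 0), (-26, 17)) = 17.4642
d((-30, 0), (25, -17)) = 57.5674
d((-30, 0), (-9, 10)) = 23.2594
d((-30, 0), (-16, -2)) = 14.1421
d((-30, 0), (-26, -5)) = 6.4031 <-- minimum
d((25, 16), (-5, -1)) = 34.4819
d((25, 16), (3, -10)) = 34.0588
d((25, 16), (-26, 17)) = 51.0098
d((25, 16), (25, -17)) = 33.0
d((25, 16), (-9, 10)) = 34.5254
d((25, 16), (-16, -2)) = 44.7772
d((25, 16), (-26, -5)) = 55.1543
d((-5, -1), (3, -10)) = 12.0416
d((-5, -1), (-26, 17)) = 27.6586
d((-5, -1), (25, -17)) = 34.0
d((-5, -1), (-9, 10)) = 11.7047
d((-5, -1), (-16, -2)) = 11.0454
d((-5, -1), (-26, -5)) = 21.3776
d((3, -10), (-26, 17)) = 39.6232
d((3, -10), (25, -17)) = 23.0868
d((3, -10), (-9, 10)) = 23.3238
d((3, -10), (-16, -2)) = 20.6155
d((3, -10), (-26, -5)) = 29.4279
d((-26, 17), (25, -17)) = 61.2944
d((-26, 17), (-9, 10)) = 18.3848
d((-26, 17), (-16, -2)) = 21.4709
d((-26, 17), (-26, -5)) = 22.0
d((25, -17), (-9, 10)) = 43.4166
d((25, -17), (-16, -2)) = 43.6578
d((25, -17), (-26, -5)) = 52.3927
d((-9, 10), (-16, -2)) = 13.8924
d((-9, 10), (-26, -5)) = 22.6716
d((-16, -2), (-26, -5)) = 10.4403

Closest pair: (-30, 0) and (-26, -5) with distance 6.4031

The closest pair is (-30, 0) and (-26, -5) with Euclidean distance 6.4031. For 9 points, brute-force pairwise comparison is shown above. For large n, the divide-and-conquer algorithm (sort by x, recurse on halves, check the dividing strip) achieves O(n log n).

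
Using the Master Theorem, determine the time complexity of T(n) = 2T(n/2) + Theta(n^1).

Master Theorem for T(n) = 2T(n/2) + O(n^1):

a = 2, b = 2, c = 1
log_b(a) = log_2(2) = 1.0000

Case 2: c = 1 = log_2(2) = 1.0000
T(n) = O(n^1 log n) = O(n log n)

For T(n) = 2T(n/2) + O(n^1): log_2(2) = 1.0000. This is Case 2 of the Master Theorem (c = log_b(a), equal work at all levels), giving O(n log n).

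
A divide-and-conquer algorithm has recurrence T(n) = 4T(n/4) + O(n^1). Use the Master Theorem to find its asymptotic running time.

Master Theorem for T(n) = 4T(n/4) + O(n^1):

a = 4, b = 4, c = 1
log_b(a) = log_4(4) = 1.0000

Case 2: c = 1 = log_4(4) = 1.0000
T(n) = O(n^1 log n) = O(n log n)

For T(n) = 4T(n/4) + O(n^1): log_4(4) = 1.0000. This is Case 2 of the Master Theorem (c = log_b(a), equal work at all levels), giving O(n log n).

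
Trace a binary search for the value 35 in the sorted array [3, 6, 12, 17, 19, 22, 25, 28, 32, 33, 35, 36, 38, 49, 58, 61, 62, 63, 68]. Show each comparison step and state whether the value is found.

Binary search for 35 in [3, 6, 12, 17, 19, 22, 25, 28, 32, 33, 35, 36, 38, 49, 58, 61, 62, 63, 68]:

lo=0, hi=18, mid=9, arr[mid]=33 -> 33 < 35, search right half
lo=10, hi=18, mid=14, arr[mid]=58 -> 58 > 35, search left half
lo=10, hi=13, mid=11, arr[mid]=36 -> 36 > 35, search left half
lo=10, hi=10, mid=10, arr[mid]=35 -> Found target at index 10!

Binary search finds 35 at index 10 after 4 comparisons. The search repeatedly halves the search space by comparing with the middle element.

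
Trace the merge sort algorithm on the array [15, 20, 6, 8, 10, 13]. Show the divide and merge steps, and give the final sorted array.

Merge sort trace:

Split: [15, 20, 6, 8, 10, 13] -> [15, 20, 6] and [8, 10, 13]
  Split: [15, 20, 6] -> [15] and [20, 6]
    Split: [20, 6] -> [20] and [6]
    Merge: [20] + [6] -> [6, 20]
  Merge: [15] + [6, 20] -> [6, 15, 20]
  Split: [8, 10, 13] -> [8] and [10, 13]
    Split: [10, 13] -> [10] and [13]
    Merge: [10] + [13] -> [10, 13]
  Merge: [8] + [10, 13] -> [8, 10, 13]
Merge: [6, 15, 20] + [8, 10, 13] -> [6, 8, 10, 13, 15, 20]

Final sorted array: [6, 8, 10, 13, 15, 20]

The merge sort proceeds by recursively splitting the array and merging sorted halves.
After all merges, the sorted array is [6, 8, 10, 13, 15, 20].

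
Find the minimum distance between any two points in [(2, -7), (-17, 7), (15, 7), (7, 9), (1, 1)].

Computing all pairwise distances among 5 points:

d((2, -7), (-17, 7)) = 23.6008
d((2, -7), (15, 7)) = 19.105
d((2, -7), (7, 9)) = 16.7631
d((2, -7), (1, 1)) = 8.0623 <-- minimum
d((-17, 7), (15, 7)) = 32.0
d((-17, 7), (7, 9)) = 24.0832
d((-17, 7), (1, 1)) = 18.9737
d((15, 7), (7, 9)) = 8.2462
d((15, 7), (1, 1)) = 15.2315
d((7, 9), (1, 1)) = 10.0

Closest pair: (2, -7) and (1, 1) with distance 8.0623

The closest pair is (2, -7) and (1, 1) with Euclidean distance 8.0623. For 5 points, brute-force pairwise comparison is shown above. For large n, the divide-and-conquer algorithm (sort by x, recurse on halves, check the dividing strip) achieves O(n log n).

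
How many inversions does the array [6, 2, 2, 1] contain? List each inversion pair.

Finding inversions in [6, 2, 2, 1]:

(0, 1): arr[0]=6 > arr[1]=2
(0, 2): arr[0]=6 > arr[2]=2
(0, 3): arr[0]=6 > arr[3]=1
(1, 3): arr[1]=2 > arr[3]=1
(2, 3): arr[2]=2 > arr[3]=1

Total inversions: 5

The array has 5 inversion(s): (0,1), (0,2), (0,3), (1,3), (2,3). Each pair (i,j) satisfies i < j and arr[i] > arr[j].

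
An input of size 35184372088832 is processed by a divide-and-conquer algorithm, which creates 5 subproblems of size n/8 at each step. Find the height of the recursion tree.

For divide and conquer with division factor 8:

Problem sizes at each level:
Level 0: 35184372088832
Level 1: 4398046511104
Level 2: 549755813888
Level 3: 68719476736
Level 4: 8589934592
Level 5: 1073741824
Level 6: 134217728
Level 7: 16777216
Level 8: 2097152
Level 9: 262144
Level 10: 32768
Level 11: 4096
Level 12: 512
Level 13: 64
Level 14: 8
Level 15: 1

The root is level 0 and the size-1 base case is level 15 (the tree spans levels 0 through 15, i.e. 16 levels counting the root), so the depth is the number of divisions: log_8(35184372088832) = 15

The recursion tree depth is log_8(35184372088832) = 15. At each level, the problem size is divided by 8, so it takes 15 divisions to reduce to a base case of size 1. The algorithm makes 5 recursive calls at each level.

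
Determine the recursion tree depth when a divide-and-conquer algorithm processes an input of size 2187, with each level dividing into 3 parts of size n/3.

For divide and conquer with division factor 3:

Problem sizes at each level:
Level 0: 2187
Level 1: 729
Level 2: 243
Level 3: 81
Level 4: 27
Level 5: 9
Level 6: 3
Level 7: 1

The root is level 0 and the size-1 base case is level 7 (the tree spans levels 0 through 7, i.e. 8 levels counting the root), so the depth is the number of divisions: log_3(2187) = 7

The recursion tree depth is log_3(2187) = 7. At each level, the problem size is divided by 3, so it takes 7 divisions to reduce to a base case of size 1. The algorithm makes 3 recursive calls at each level.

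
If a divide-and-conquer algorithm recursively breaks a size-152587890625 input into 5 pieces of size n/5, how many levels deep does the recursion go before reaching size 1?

For divide and conquer with division factor 5:

Problem sizes at each level:
Level 0: 152587890625
Level 1: 30517578125
Level 2: 6103515625
Level 3: 1220703125
Level 4: 244140625
Level 5: 48828125
Level 6: 9765625
Level 7: 1953125
Level 8: 390625
Level 9: 78125
Level 10: 15625
Level 11: 3125
Level 12: 625
Level 13: 125
Level 14: 25
Level 15: 5
Level 16: 1

The root is level 0 and the size-1 base case is level 16 (the tree spans levels 0 through 16, i.e. 17 levels counting the root), so the depth is the number of divisions: log_5(152587890625) = 16

The recursion tree depth is log_5(152587890625) = 16. At each level, the problem size is divided by 5, so it takes 16 divisions to reduce to a base case of size 1. The algorithm makes 5 recursive calls at each level.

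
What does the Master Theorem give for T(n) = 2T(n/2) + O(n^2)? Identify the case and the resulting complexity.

Master Theorem for T(n) = 2T(n/2) + O(n^2):

a = 2, b = 2, c = 2
log_b(a) = log_2(2) = 1.0000

Case 3: c = 2 > log_2(2) = 1.0000
T(n) = O(n^2) = O(n^2)

For T(n) = 2T(n/2) + O(n^2): log_2(2) = 1.0000. This is Case 3 of the Master Theorem (c > log_b(a), work dominated by root), giving O(n^2).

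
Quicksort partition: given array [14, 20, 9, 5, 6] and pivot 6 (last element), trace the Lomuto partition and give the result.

Lomuto partition with pivot = 6:

Initial array: [14, 20, 9, 5, 6]

arr[0]=14 > 6: no swap
arr[1]=20 > 6: no swap
arr[2]=9 > 6: no swap
arr[3]=5 <= 6: swap with position 0, array becomes [5, 20, 9, 14, 6]

Place pivot at position 1: [5, 6, 9, 14, 20]
Pivot position: 1

After partitioning with pivot 6, the array becomes [5, 6, 9, 14, 20]. The pivot is placed at index 1. All elements to the left of the pivot are <= 6, and all elements to the right are > 6.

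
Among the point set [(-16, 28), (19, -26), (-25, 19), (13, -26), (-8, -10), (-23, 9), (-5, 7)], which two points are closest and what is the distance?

Computing all pairwise distances among 7 points:

d((-16, 28), (19, -26)) = 64.3506
d((-16, 28), (-25, 19)) = 12.7279
d((-16, 28), (13, -26)) = 61.2944
d((-16, 28), (-8, -10)) = 38.833
d((-16, 28), (-23, 9)) = 20.2485
d((-16, 28), (-5, 7)) = 23.7065
d((19, -26), (-25, 19)) = 62.9365
d((19, -26), (13, -26)) = 6.0 <-- minimum
d((19, -26), (-8, -10)) = 31.3847
d((19, -26), (-23, 9)) = 54.6717
d((19, -26), (-5, 7)) = 40.8044
d((-25, 19), (13, -26)) = 58.8982
d((-25, 19), (-8, -10)) = 33.6155
d((-25, 19), (-23, 9)) = 10.198
d((-25, 19), (-5, 7)) = 23.3238
d((13, -26), (-8, -10)) = 26.4008
d((13, -26), (-23, 9)) = 50.2096
d((13, -26), (-5, 7)) = 37.5899
d((-8, -10), (-23, 9)) = 24.2074
d((-8, -10), (-5, 7)) = 17.2627
d((-23, 9), (-5, 7)) = 18.1108

Closest pair: (19, -26) and (13, -26) with distance 6.0

The closest pair is (19, -26) and (13, -26) with Euclidean distance 6.0. For 7 points, brute-force pairwise comparison is shown above. For large n, the divide-and-conquer algorithm (sort by x, recurse on halves, check the dividing strip) achieves O(n log n).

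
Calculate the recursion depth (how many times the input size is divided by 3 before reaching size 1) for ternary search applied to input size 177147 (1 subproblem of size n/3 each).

For divide and conquer with division factor 3:

Problem sizes at each level:
Level 0: 177147
Level 1: 59049
Level 2: 19683
Level 3: 6561
Level 4: 2187
Level 5: 729
Level 6: 243
Level 7: 81
Level 8: 27
Level 9: 9
Level 10: 3
Level 11: 1

The root is level 0 and the size-1 base case is level 11 (the tree spans levels 0 through 11, i.e. 12 levels counting the root), so the depth is the number of divisions: log_3(177147) = 11

The recursion tree depth is log_3(177147) = 11. At each level, the problem size is divided by 3, so it takes 11 divisions to reduce to a base case of size 1. The algorithm makes 1 recursive call at each level.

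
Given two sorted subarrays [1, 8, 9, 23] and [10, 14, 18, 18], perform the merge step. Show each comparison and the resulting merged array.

Merging process:

Compare 1 vs 10: take 1 from left. Merged: [1]
Compare 8 vs 10: take 8 from left. Merged: [1, 8]
Compare 9 vs 10: take 9 from left. Merged: [1, 8, 9]
Compare 23 vs 10: take 10 from right. Merged: [1, 8, 9, 10]
Compare 23 vs 14: take 14 from right. Merged: [1, 8, 9, 10, 14]
Compare 23 vs 18: take 18 from right. Merged: [1, 8, 9, 10, 14, 18]
Compare 23 vs 18: take 18 from right. Merged: [1, 8, 9, 10, 14, 18, 18]
Append remaining from left: [23]. Merged: [1, 8, 9, 10, 14, 18, 18, 23]

Final merged array: [1, 8, 9, 10, 14, 18, 18, 23]
Total comparisons: 7

The merged array is [1, 8, 9, 10, 14, 18, 18, 23], requiring 7 comparisons. The merge step runs in O(n) time where n is the total number of elements.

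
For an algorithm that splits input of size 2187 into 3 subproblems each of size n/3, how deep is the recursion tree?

For divide and conquer with division factor 3:

Problem sizes at each level:
Level 0: 2187
Level 1: 729
Level 2: 243
Level 3: 81
Level 4: 27
Level 5: 9
Level 6: 3
Level 7: 1

The root is level 0 and the size-1 base case is level 7 (the tree spans levels 0 through 7, i.e. 8 levels counting the root), so the depth is the number of divisions: log_3(2187) = 7

The recursion tree depth is log_3(2187) = 7. At each level, the problem size is divided by 3, so it takes 7 divisions to reduce to a base case of size 1. The algorithm makes 3 recursive calls at each level.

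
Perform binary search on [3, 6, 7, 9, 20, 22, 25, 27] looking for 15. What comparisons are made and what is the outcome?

Binary search for 15 in [3, 6, 7, 9, 20, 22, 25, 27]:

lo=0, hi=7, mid=3, arr[mid]=9 -> 9 < 15, search right half
lo=4, hi=7, mid=5, arr[mid]=22 -> 22 > 15, search left half
lo=4, hi=4, mid=4, arr[mid]=20 -> 20 > 15, search left half
lo=4 > hi=3, target 15 not found

Binary search determines that 15 is not in the array after 3 comparisons. The search space was exhausted without finding the target.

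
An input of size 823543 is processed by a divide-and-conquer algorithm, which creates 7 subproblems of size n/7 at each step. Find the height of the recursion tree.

For divide and conquer with division factor 7:

Problem sizes at each level:
Level 0: 823543
Level 1: 117649
Level 2: 16807
Level 3: 2401
Level 4: 343
Level 5: 49
Level 6: 7
Level 7: 1

The root is level 0 and the size-1 base case is level 7 (the tree spans levels 0 through 7, i.e. 8 levels counting the root), so the depth is the number of divisions: log_7(823543) = 7

The recursion tree depth is log_7(823543) = 7. At each level, the problem size is divided by 7, so it takes 7 divisions to reduce to a base case of size 1. The algorithm makes 7 recursive calls at each level.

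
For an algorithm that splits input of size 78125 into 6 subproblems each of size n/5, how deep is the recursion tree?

For divide and conquer with division factor 5:

Problem sizes at each level:
Level 0: 78125
Level 1: 15625
Level 2: 3125
Level 3: 625
Level 4: 125
Level 5: 25
Level 6: 5
Level 7: 1

The root is level 0 and the size-1 base case is level 7 (the tree spans levels 0 through 7, i.e. 8 levels counting the root), so the depth is the number of divisions: log_5(78125) = 7

The recursion tree depth is log_5(78125) = 7. At each level, the problem size is divided by 5, so it takes 7 divisions to reduce to a base case of size 1. The algorithm makes 6 recursive calls at each level.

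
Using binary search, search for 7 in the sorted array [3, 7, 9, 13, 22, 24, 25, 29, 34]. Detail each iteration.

Binary search for 7 in [3, 7, 9, 13, 22, 24, 25, 29, 34]:

lo=0, hi=8, mid=4, arr[mid]=22 -> 22 > 7, search left half
lo=0, hi=3, mid=1, arr[mid]=7 -> Found target at index 1!

Binary search finds 7 at index 1 after 2 comparisons. The search repeatedly halves the search space by comparing with the middle element.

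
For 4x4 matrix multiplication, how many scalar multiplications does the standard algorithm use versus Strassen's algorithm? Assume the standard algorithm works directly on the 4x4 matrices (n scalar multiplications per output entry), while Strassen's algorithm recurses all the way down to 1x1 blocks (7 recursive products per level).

Matrix multiplication for 4x4 matrices:

Standard algorithm: 4^3 = 64 multiplications
Strassen's algorithm: 7^(log2(4)) = 7^2 = 49 multiplications
Savings: 64 - 49 = 15 multiplications

Standard: 64 multiplications (4^3). Strassen: 49 multiplications (7^2). Strassen reduces 8 recursive multiplications to 7 at each level.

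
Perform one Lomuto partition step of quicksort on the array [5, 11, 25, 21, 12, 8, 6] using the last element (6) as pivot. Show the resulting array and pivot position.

Lomuto partition with pivot = 6:

Initial array: [5, 11, 25, 21, 12, 8, 6]

arr[0]=5 <= 6: swap with position 0, array becomes [5, 11, 25, 21, 12, 8, 6]
arr[1]=11 > 6: no swap
arr[2]=25 > 6: no swap
arr[3]=21 > 6: no swap
arr[4]=12 > 6: no swap
arr[5]=8 > 6: no swap

Place pivot at position 1: [5, 6, 25, 21, 12, 8, 11]
Pivot position: 1

After partitioning with pivot 6, the array becomes [5, 6, 25, 21, 12, 8, 11]. The pivot is placed at index 1. All elements to the left of the pivot are <= 6, and all elements to the right are > 6.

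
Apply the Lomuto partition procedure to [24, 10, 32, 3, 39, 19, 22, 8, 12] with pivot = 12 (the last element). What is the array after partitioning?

Lomuto partition with pivot = 12:

Initial array: [24, 10, 32, 3, 39, 19, 22, 8, 12]

arr[0]=24 > 12: no swap
arr[1]=10 <= 12: swap with position 0, array becomes [10, 24, 32, 3, 39, 19, 22, 8, 12]
arr[2]=32 > 12: no swap
arr[3]=3 <= 12: swap with position 1, array becomes [10, 3, 32, 24, 39, 19, 22, 8, 12]
arr[4]=39 > 12: no swap
arr[5]=19 > 12: no swap
arr[6]=22 > 12: no swap
arr[7]=8 <= 12: swap with position 2, array becomes [10, 3, 8, 24, 39, 19, 22, 32, 12]

Place pivot at position 3: [10, 3, 8, 12, 39, 19, 22, 32, 24]
Pivot position: 3

After partitioning with pivot 12, the array becomes [10, 3, 8, 12, 39, 19, 22, 32, 24]. The pivot is placed at index 3. All elements to the left of the pivot are <= 12, and all elements to the right are > 12.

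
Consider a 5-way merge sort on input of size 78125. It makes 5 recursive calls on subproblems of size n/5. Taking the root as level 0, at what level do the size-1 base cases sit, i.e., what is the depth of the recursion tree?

For divide and conquer with division factor 5:

Problem sizes at each level:
Level 0: 78125
Level 1: 15625
Level 2: 3125
Level 3: 625
Level 4: 125
Level 5: 25
Level 6: 5
Level 7: 1

The root is level 0 and the size-1 base case is level 7 (the tree spans levels 0 through 7, i.e. 8 levels counting the root), so the depth is the number of divisions: log_5(78125) = 7

The recursion tree depth is log_5(78125) = 7. At each level, the problem size is divided by 5, so it takes 7 divisions to reduce to a base case of size 1. The algorithm makes 5 recursive calls at each level.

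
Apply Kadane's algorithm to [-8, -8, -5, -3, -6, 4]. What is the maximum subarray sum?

Using Kadane's algorithm on [-8, -8, -5, -3, -6, 4]:

Scanning through the array:
Position 1 (value -8): max_ending_here = -8, max_so_far = -8
Position 2 (value -5): max_ending_here = -5, max_so_far = -5
Position 3 (value -3): max_ending_here = -3, max_so_far = -3
Position 4 (value -6): max_ending_here = -6, max_so_far = -3
Position 5 (value 4): max_ending_here = 4, max_so_far = 4

Maximum subarray: [4]
Maximum sum: 4

The maximum subarray is [4] with sum 4. This subarray runs from index 5 to index 5.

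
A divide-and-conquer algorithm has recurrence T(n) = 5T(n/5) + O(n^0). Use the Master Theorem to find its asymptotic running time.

Master Theorem for T(n) = 5T(n/5) + O(n^0):

a = 5, b = 5, c = 0
log_b(a) = log_5(5) = 1.0000

Case 1: c = 0 < log_5(5) = 1.0000
T(n) = O(n^(log_5 5)) = O(n)

For T(n) = 5T(n/5) + O(n^0): log_5(5) = 1.0000. This is Case 1 of the Master Theorem (c < log_b(a), work dominated by leaves), giving O(n).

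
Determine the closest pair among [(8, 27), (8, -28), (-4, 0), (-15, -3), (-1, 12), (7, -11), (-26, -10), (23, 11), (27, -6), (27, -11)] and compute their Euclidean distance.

Computing all pairwise distances among 10 points:

d((8, 27), (8, -28)) = 55.0
d((8, 27), (-4, 0)) = 29.5466
d((8, 27), (-15, -3)) = 37.8021
d((8, 27), (-1, 12)) = 17.4929
d((8, 27), (7, -11)) = 38.0132
d((8, 27), (-26, -10)) = 50.2494
d((8, 27), (23, 11)) = 21.9317
d((8, 27), (27, -6)) = 38.0789
d((8, 27), (27, -11)) = 42.4853
d((8, -28), (-4, 0)) = 30.4631
d((8, -28), (-15, -3)) = 33.9706
d((8, -28), (-1, 12)) = 41.0
d((8, -28), (7, -11)) = 17.0294
d((8, -28), (-26, -10)) = 38.4708
d((8, -28), (23, 11)) = 41.7852
d((8, -28), (27, -6)) = 29.0689
d((8, -28), (27, -11)) = 25.4951
d((-4, 0), (-15, -3)) = 11.4018
d((-4, 0), (-1, 12)) = 12.3693
d((-4, 0), (7, -11)) = 15.5563
d((-4, 0), (-26, -10)) = 24.1661
d((-4, 0), (23, 11)) = 29.1548
d((-4, 0), (27, -6)) = 31.5753
d((-4, 0), (27, -11)) = 32.8938
d((-15, -3), (-1, 12)) = 20.5183
d((-15, -3), (7, -11)) = 23.4094
d((-15, -3), (-26, -10)) = 13.0384
d((-15, -3), (23, 11)) = 40.4969
d((-15, -3), (27, -6)) = 42.107
d((-15, -3), (27, -11)) = 42.7551
d((-1, 12), (7, -11)) = 24.3516
d((-1, 12), (-26, -10)) = 33.3017
d((-1, 12), (23, 11)) = 24.0208
d((-1, 12), (27, -6)) = 33.2866
d((-1, 12), (27, -11)) = 36.2353
d((7, -11), (-26, -10)) = 33.0151
d((7, -11), (23, 11)) = 27.2029
d((7, -11), (27, -6)) = 20.6155
d((7, -11), (27, -11)) = 20.0
d((-26, -10), (23, 11)) = 53.3104
d((-26, -10), (27, -6)) = 53.1507
d((-26, -10), (27, -11)) = 53.0094
d((23, 11), (27, -6)) = 17.4642
d((23, 11), (27, -11)) = 22.3607
d((27, -6), (27, -11)) = 5.0 <-- minimum

Closest pair: (27, -6) and (27, -11) with distance 5.0

The closest pair is (27, -6) and (27, -11) with Euclidean distance 5.0. For 10 points, brute-force pairwise comparison is shown above. For large n, the divide-and-conquer algorithm (sort by x, recurse on halves, check the dividing strip) achieves O(n log n).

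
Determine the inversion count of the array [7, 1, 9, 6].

Finding inversions in [7, 1, 9, 6]:

(0, 1): arr[0]=7 > arr[1]=1
(0, 3): arr[0]=7 > arr[3]=6
(2, 3): arr[2]=9 > arr[3]=6

Total inversions: 3

The array has 3 inversion(s): (0,1), (0,3), (2,3). Each pair (i,j) satisfies i < j and arr[i] > arr[j].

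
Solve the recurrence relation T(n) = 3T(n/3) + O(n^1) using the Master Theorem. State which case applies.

Master Theorem for T(n) = 3T(n/3) + O(n^1):

a = 3, b = 3, c = 1
log_b(a) = log_3(3) = 1.0000

Case 2: c = 1 = log_3(3) = 1.0000
T(n) = O(n^1 log n) = O(n log n)

For T(n) = 3T(n/3) + O(n^1): log_3(3) = 1.0000. This is Case 2 of the Master Theorem (c = log_b(a), equal work at all levels), giving O(n log n).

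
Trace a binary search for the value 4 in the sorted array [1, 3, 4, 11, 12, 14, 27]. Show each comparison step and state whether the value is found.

Binary search for 4 in [1, 3, 4, 11, 12, 14, 27]:

lo=0, hi=6, mid=3, arr[mid]=11 -> 11 > 4, search left half
lo=0, hi=2, mid=1, arr[mid]=3 -> 3 < 4, search right half
lo=2, hi=2, mid=2, arr[mid]=4 -> Found target at index 2!

Binary search finds 4 at index 2 after 3 comparisons. The search repeatedly halves the search space by comparing with the middle element.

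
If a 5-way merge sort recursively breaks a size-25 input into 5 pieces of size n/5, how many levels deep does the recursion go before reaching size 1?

For divide and conquer with division factor 5:

Problem sizes at each level:
Level 0: 25
Level 1: 5
Level 2: 1

The root is level 0 and the size-1 base case is level 2 (the tree spans levels 0 through 2, i.e. 3 levels counting the root), so the depth is the number of divisions: log_5(25) = 2

The recursion tree depth is log_5(25) = 2. At each level, the problem size is divided by 5, so it takes 2 divisions to reduce to a base case of size 1. The algorithm makes 5 recursive calls at each level.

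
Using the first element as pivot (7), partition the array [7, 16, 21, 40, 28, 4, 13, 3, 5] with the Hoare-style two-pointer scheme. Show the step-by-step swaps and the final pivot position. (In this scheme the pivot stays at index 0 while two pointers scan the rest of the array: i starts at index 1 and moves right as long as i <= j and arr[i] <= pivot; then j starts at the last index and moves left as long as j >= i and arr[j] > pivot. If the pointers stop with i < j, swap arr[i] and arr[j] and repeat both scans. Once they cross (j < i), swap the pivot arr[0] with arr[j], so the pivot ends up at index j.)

Hoare-style two-pointer partition with pivot = 7:

Initial array: [7, 16, 21, 40, 28, 4, 13, 3, 5]

Pointers start at i = 1, j = 8.
i stops at index 1 (arr[1]=16 > 7), j stops at index 8 (arr[8]=5 <= 7): swap arr[1] and arr[8], array becomes [7, 5, 21, 40, 28, 4, 13, 3, 16]
i stops at index 2 (arr[2]=21 > 7), j stops at index 7 (arr[7]=3 <= 7): swap arr[2] and arr[7], array becomes [7, 5, 3, 40, 28, 4, 13, 21, 16]
i stops at index 3 (arr[3]=40 > 7), j stops at index 5 (arr[5]=4 <= 7): swap arr[3] and arr[5], array becomes [7, 5, 3, 4, 28, 40, 13, 21, 16]
i ends at 4, j ends at 3: the pointers have crossed (j < i), so scanning stops.

Swap pivot arr[0] with arr[3] to place pivot at position 3: [4, 5, 3, 7, 28, 40, 13, 21, 16]
Pivot position: 3

After partitioning with pivot 7, the array becomes [4, 5, 3, 7, 28, 40, 13, 21, 16]. The pivot is placed at index 3. All elements to the left of the pivot are <= 7, and all elements to the right are > 7.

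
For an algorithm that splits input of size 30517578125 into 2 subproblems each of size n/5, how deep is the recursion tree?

For divide and conquer with division factor 5:

Problem sizes at each level:
Level 0: 30517578125
Level 1: 6103515625
Level 2: 1220703125
Level 3: 244140625
Level 4: 48828125
Level 5: 9765625
Level 6: 1953125
Level 7: 390625
Level 8: 78125
Level 9: 15625
Level 10: 3125
Level 11: 625
Level 12: 125
Level 13: 25
Level 14: 5
Level 15: 1

The root is level 0 and the size-1 base case is level 15 (the tree spans levels 0 through 15, i.e. 16 levels counting the root), so the depth is the number of divisions: log_5(30517578125) = 15

The recursion tree depth is log_5(30517578125) = 15. At each level, the problem size is divided by 5, so it takes 15 divisions to reduce to a base case of size 1. The algorithm makes 2 recursive calls at each level.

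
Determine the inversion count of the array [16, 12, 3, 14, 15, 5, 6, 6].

Finding inversions in [16, 12, 3, 14, 15, 5, 6, 6]:

(0, 1): arr[0]=16 > arr[1]=12
(0, 2): arr[0]=16 > arr[2]=3
(0, 3): arr[0]=16 > arr[3]=14
(0, 4): arr[0]=16 > arr[4]=15
(0, 5): arr[0]=16 > arr[5]=5
(0, 6): arr[0]=16 > arr[6]=6
(0, 7): arr[0]=16 > arr[7]=6
(1, 2): arr[1]=12 > arr[2]=3
(1, 5): arr[1]=12 > arr[5]=5
(1, 6): arr[1]=12 > arr[6]=6
(1, 7): arr[1]=12 > arr[7]=6
(3, 5): arr[3]=14 > arr[5]=5
(3, 6): arr[3]=14 > arr[6]=6
(3, 7): arr[3]=14 > arr[7]=6
(4, 5): arr[4]=15 > arr[5]=5
(4, 6): arr[4]=15 > arr[6]=6
(4, 7): arr[4]=15 > arr[7]=6

Total inversions: 17

The array has 17 inversion(s): (0,1), (0,2), (0,3), (0,4), (0,5), (0,6), (0,7), (1,2), (1,5), (1,6), (1,7), (3,5), (3,6), (3,7), (4,5), (4,6), (4,7). Each pair (i,j) satisfies i < j and arr[i] > arr[j].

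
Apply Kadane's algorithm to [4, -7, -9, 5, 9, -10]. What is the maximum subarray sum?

Using Kadane's algorithm on [4, -7, -9, 5, 9, -10]:

Scanning through the array:
Position 1 (value -7): max_ending_here = -3, max_so_far = 4
Position 2 (value -9): max_ending_here = -9, max_so_far = 4
Position 3 (value 5): max_ending_here = 5, max_so_far = 5
Position 4 (value 9): max_ending_here = 14, max_so_far = 14
Position 5 (value -10): max_ending_here = 4, max_so_far = 14

Maximum subarray: [5, 9]
Maximum sum: 14

The maximum subarray is [5, 9] with sum 14. This subarray runs from index 3 to index 4.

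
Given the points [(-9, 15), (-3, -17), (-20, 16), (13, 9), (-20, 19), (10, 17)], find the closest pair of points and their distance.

Computing all pairwise distances among 6 points:

d((-9, 15), (-3, -17)) = 32.5576
d((-9, 15), (-20, 16)) = 11.0454
d((-9, 15), (13, 9)) = 22.8035
d((-9, 15), (-20, 19)) = 11.7047
d((-9, 15), (10, 17)) = 19.105
d((-3, -17), (-20, 16)) = 37.1214
d((-3, -17), (13, 9)) = 30.5287
d((-3, -17), (-20, 19)) = 39.8121
d((-3, -17), (10, 17)) = 36.4005
d((-20, 16), (13, 9)) = 33.7343
d((-20, 16), (-20, 19)) = 3.0 <-- minimum
d((-20, 16), (10, 17)) = 30.0167
d((13, 9), (-20, 19)) = 34.4819
d((13, 9), (10, 17)) = 8.544
d((-20, 19), (10, 17)) = 30.0666

Closest pair: (-20, 16) and (-20, 19) with distance 3.0

The closest pair is (-20, 16) and (-20, 19) with Euclidean distance 3.0. For 6 points, brute-force pairwise comparison is shown above. For large n, the divide-and-conquer algorithm (sort by x, recurse on halves, check the dividing strip) achieves O(n log n).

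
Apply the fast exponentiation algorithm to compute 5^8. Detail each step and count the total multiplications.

Computing 5^8 by squaring (build up from 5^1; each line after the first costs one multiplication):

5^1 = 5
5^2 = (5^1)^2 = 5^2 = 25
5^4 = (5^2)^2 = 25^2 = 625
5^8 = (5^4)^2 = 625^2 = 390625

Result: 390625
Multiplications needed: 3 (3 lines after 5^1)

5^8 = 390625. Using exponentiation by squaring, this requires 3 multiplications. The key idea: if the exponent is even, square the half-power; if odd, multiply by the base once.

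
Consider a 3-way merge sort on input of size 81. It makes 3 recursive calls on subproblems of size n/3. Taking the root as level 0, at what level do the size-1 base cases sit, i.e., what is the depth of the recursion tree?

For divide and conquer with division factor 3:

Problem sizes at each level:
Level 0: 81
Level 1: 27
Level 2: 9
Level 3: 3
Level 4: 1

The root is level 0 and the size-1 base case is level 4 (the tree spans levels 0 through 4, i.e. 5 levels counting the root), so the depth is the number of divisions: log_3(81) = 4

The recursion tree depth is log_3(81) = 4. At each level, the problem size is divided by 3, so it takes 4 divisions to reduce to a base case of size 1. The algorithm makes 3 recursive calls at each level.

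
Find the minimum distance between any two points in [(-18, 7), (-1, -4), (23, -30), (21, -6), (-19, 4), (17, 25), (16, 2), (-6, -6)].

Computing all pairwise distances among 8 points:

d((-18, 7), (-1, -4)) = 20.2485
d((-18, 7), (23, -30)) = 55.2268
d((-18, 7), (21, -6)) = 41.1096
d((-18, 7), (-19, 4)) = 3.1623 <-- minimum
d((-18, 7), (17, 25)) = 39.3573
d((-18, 7), (16, 2)) = 34.3657
d((-18, 7), (-6, -6)) = 17.6918
d((-1, -4), (23, -30)) = 35.3836
d((-1, -4), (21, -6)) = 22.0907
d((-1, -4), (-19, 4)) = 19.6977
d((-1, -4), (17, 25)) = 34.1321
d((-1, -4), (16, 2)) = 18.0278
d((-1, -4), (-6, -6)) = 5.3852
d((23, -30), (21, -6)) = 24.0832
d((23, -30), (-19, 4)) = 54.037
d((23, -30), (17, 25)) = 55.3263
d((23, -30), (16, 2)) = 32.7567
d((23, -30), (-6, -6)) = 37.6431
d((21, -6), (-19, 4)) = 41.2311
d((21, -6), (17, 25)) = 31.257
d((21, -6), (16, 2)) = 9.434
d((21, -6), (-6, -6)) = 27.0
d((-19, 4), (17, 25)) = 41.6773
d((-19, 4), (16, 2)) = 35.0571
d((-19, 4), (-6, -6)) = 16.4012
d((17, 25), (16, 2)) = 23.0217
d((17, 25), (-6, -6)) = 38.6005
d((16, 2), (-6, -6)) = 23.4094

Closest pair: (-18, 7) and (-19, 4) with distance 3.1623

The closest pair is (-18, 7) and (-19, 4) with Euclidean distance 3.1623. For 8 points, brute-force pairwise comparison is shown above. For large n, the divide-and-conquer algorithm (sort by x, recurse on halves, check the dividing strip) achieves O(n log n).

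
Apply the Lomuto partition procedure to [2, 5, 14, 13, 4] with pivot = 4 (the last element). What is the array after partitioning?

Lomuto partition with pivot = 4:

Initial array: [2, 5, 14, 13, 4]

arr[0]=2 <= 4: swap with position 0, array becomes [2, 5, 14, 13, 4]
arr[1]=5 > 4: no swap
arr[2]=14 > 4: no swap
arr[3]=13 > 4: no swap

Place pivot at position 1: [2, 4, 14, 13, 5]
Pivot position: 1

After partitioning with pivot 4, the array becomes [2, 4, 14, 13, 5]. The pivot is placed at index 1. All elements to the left of the pivot are <= 4, and all elements to the right are > 4.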